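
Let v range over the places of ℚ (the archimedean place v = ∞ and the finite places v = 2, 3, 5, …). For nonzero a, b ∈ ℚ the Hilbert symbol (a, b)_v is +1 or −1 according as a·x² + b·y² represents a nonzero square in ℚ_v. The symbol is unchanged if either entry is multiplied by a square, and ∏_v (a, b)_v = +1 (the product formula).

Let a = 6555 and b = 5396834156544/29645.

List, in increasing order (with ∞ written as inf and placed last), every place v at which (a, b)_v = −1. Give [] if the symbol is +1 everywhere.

Mod squares: a ≡ 6555, b ≡ 126730. Check v ∈ {∞, 2, 3, 5, 7, 11, 19, 23, 29}.
v=3: a=3^1·(≡1), b=3^2·(≡1) mod 3; (1|3)=+1, (1|3)=+1; (−1)^{1·2·1}·(+1)^2·(+1)^1 = +1.
v=2: v_2(a)=0, v_2(b)=17; units ≡ 3, 5 (mod 8); ε·ε+αω+βω = 1·0+0·1+17·1 ≡ 1  ⇒  (a,b)_2 = -1.
v=23: a=23^1·(≡9), b=23^1·(≡8) mod 23; (9|23)=+1, (8|23)=+1; (−1)^{1·1·11}·(+1)^1·(+1)^1 = -1.
v=11: a=11^0·(≡10), b=11^-2·(≡2) mod 11; (10|11)=-1, (2|11)=-1; (−1)^{0·-2·5}·(-1)^-2·(-1)^0 = +1.
v=∞: 6555 > 0 and 126730 > 0  ⇒  (a,b)_∞ = +1.
v=29: a=29^0·(≡1), b=29^1·(≡6) mod 29; (1|29)=+1, (6|29)=+1; (−1)^{0·1·14}·(+1)^1·(+1)^0 = +1.
v=7: a=7^0·(≡3), b=7^-2·(≡4) mod 7; (3|7)=-1, (4|7)=+1; (−1)^{0·-2·3}·(-1)^-2·(+1)^0 = +1.
v=5: a=5^1·(≡1), b=5^-1·(≡1) mod 5; (1|5)=+1, (1|5)=+1; (−1)^{1·-1·2}·(+1)^-1·(+1)^1 = +1.
v=19: a=19^1·(≡3), b=19^3·(≡17) mod 19; (3|19)=-1, (17|19)=+1; (−1)^{1·3·9}·(-1)^3·(+1)^1 = +1.
Ram(6555, 126730) = {2, 23}; no ℚ_2-point on the conic.

[2, 23]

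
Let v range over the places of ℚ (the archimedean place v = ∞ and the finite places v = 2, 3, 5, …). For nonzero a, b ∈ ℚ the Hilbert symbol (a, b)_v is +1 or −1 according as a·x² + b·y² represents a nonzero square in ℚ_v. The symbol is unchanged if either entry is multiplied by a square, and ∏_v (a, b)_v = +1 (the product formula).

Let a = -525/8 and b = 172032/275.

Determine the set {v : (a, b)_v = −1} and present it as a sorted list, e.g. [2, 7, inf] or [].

Mod squares: a ≡ -42, b ≡ 462. Check v ∈ {∞, 2, 3, 5, 7, 11}.
v=2: v_2(a)=-3, v_2(b)=13; units ≡ 3, 7 (mod 8); ε·ε+αω+βω = 1·1+-3·0+13·1 ≡ 0  ⇒  (a,b)_2 = +1.
v=∞: -42 < 0 and 462 > 0  ⇒  (a,b)_∞ = +1.
v=11: a=11^0·(≡10), b=11^-1·(≡1) mod 11; (10|11)=-1, (1|11)=+1; (−1)^{0·-1·5}·(-1)^-1·(+1)^0 = -1.
v=3: a=3^1·(≡1), b=3^1·(≡1) mod 3; (1|3)=+1, (1|3)=+1; (−1)^{1·1·1}·(+1)^1·(+1)^1 = -1.
v=5: a=5^2·(≡3), b=5^-2·(≡2) mod 5; (3|5)=-1, (2|5)=-1; (−1)^{2·-2·2}·(-1)^-2·(-1)^2 = +1.
v=7: a=7^1·(≡2), b=7^1·(≡3) mod 7; (2|7)=+1, (3|7)=-1; (−1)^{1·1·3}·(+1)^1·(-1)^1 = +1.
(-42, 462 / ℚ) ramifies at {3, 11}: a division algebra.

[3, 11]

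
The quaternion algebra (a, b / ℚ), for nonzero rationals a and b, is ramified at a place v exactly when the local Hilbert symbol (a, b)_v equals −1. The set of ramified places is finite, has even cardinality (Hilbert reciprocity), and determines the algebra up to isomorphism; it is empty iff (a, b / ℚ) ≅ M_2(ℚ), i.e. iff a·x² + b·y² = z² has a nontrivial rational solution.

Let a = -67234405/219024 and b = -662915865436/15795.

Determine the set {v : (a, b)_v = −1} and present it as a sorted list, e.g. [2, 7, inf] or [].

[2, 3, 7, inf]

Mod squares: a ≡ -805, b ≡ -6045. Check v ∈ {∞, 2, 3, 5, 7, 11, 13, 17, 23, 31}.
v=31: a=31^0·(≡18), b=31^1·(≡26) mod 31; (18|31)=+1, (26|31)=-1; (−1)^{0·1·15}·(+1)^1·(-1)^0 = +1.
v=17: a=17^4·(≡10), b=17^4·(≡7) mod 17; (10|17)=-1, (7|17)=-1; (−1)^{4·4·8}·(-1)^4·(-1)^4 = +1.
v=7: a=7^1·(≡2), b=7^0·(≡5) mod 7; (2|7)=+1, (5|7)=-1; (−1)^{1·0·3}·(+1)^0·(-1)^1 = -1.
v=23: a=23^1·(≡10), b=23^2·(≡3) mod 23; (10|23)=-1, (3|23)=+1; (−1)^{1·2·11}·(-1)^2·(+1)^1 = +1.
v=13: a=13^-2·(≡1), b=13^-1·(≡12) mod 13; (1|13)=+1, (12|13)=+1; (−1)^{-2·-1·6}·(+1)^-1·(+1)^-2 = +1.
v=5: a=5^1·(≡1), b=5^-1·(≡1) mod 5; (1|5)=+1, (1|5)=+1; (−1)^{1·-1·2}·(+1)^-1·(+1)^1 = +1.
v=11: a=11^0·(≡5), b=11^2·(≡5) mod 11; (5|11)=+1, (5|11)=+1; (−1)^{0·2·5}·(+1)^2·(+1)^0 = +1.
v=3: a=3^-4·(≡2), b=3^-5·(≡1) mod 3; (2|3)=-1, (1|3)=+1; (−1)^{-4·-5·1}·(-1)^-5·(+1)^-4 = -1.
v=2: v_2(a)=-4, v_2(b)=2; units ≡ 3, 3 (mod 8); ε·ε+αω+βω = 1·1+-4·1+2·1 ≡ 1  ⇒  (a,b)_2 = -1.
v=∞: -805 < 0 and -6045 < 0  ⇒  (a,b)_∞ = -1.
(-805, -6045 / ℚ) ramifies at {2, 3, 7, ∞}: a division algebra.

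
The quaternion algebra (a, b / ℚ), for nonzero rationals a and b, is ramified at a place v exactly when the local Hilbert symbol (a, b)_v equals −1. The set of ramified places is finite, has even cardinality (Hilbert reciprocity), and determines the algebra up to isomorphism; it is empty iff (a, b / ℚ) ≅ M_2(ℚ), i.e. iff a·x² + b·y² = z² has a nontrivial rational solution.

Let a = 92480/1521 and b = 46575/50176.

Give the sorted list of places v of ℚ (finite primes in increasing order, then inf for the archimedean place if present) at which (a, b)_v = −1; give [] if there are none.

(a, b) ≡ (5, 23) mod (ℚ^×)²; places V = {2, 3, 5, 7, 13, 17, 23, ∞}.
(a,b)_2: α=6, β=-10; u≡5, v≡7 (mod 8); ε(u)ε(v)=0·1, αω(v)=6·0, βω(u)=-10·1; sum ≡ 0  ⇒  +1.
(a,b)_13: α=-2, u≡7; β=0, v≡1 (mod 13); (7|13)=-1, (1|13)=+1; sign (−1)^0·-1^0·+1^-2 = +1.
(a,b)_7: α=0, u≡5; β=-2, v≡2 (mod 7); (5|7)=-1, (2|7)=+1; sign (−1)^0·-1^-2·+1^0 = +1.
(a,b)_17: α=2, u≡6; β=0, v≡7 (mod 17); (6|17)=-1, (7|17)=-1; sign (−1)^0·-1^0·-1^2 = +1.
(a,b)_23: α=0, u≡22; β=1, v≡16 (mod 23); (22|23)=-1, (16|23)=+1; sign (−1)^0·-1^1·+1^0 = -1.
(a,b)_5: α=1, u≡1; β=2, v≡3 (mod 5); (1|5)=+1, (3|5)=-1; sign (−1)^0·+1^2·-1^1 = -1.
(a,b)_∞: sgn(5)=+, sgn(23)=+, so +1.
(a,b)_3: α=-2, u≡2; β=4, v≡2 (mod 3); (2|3)=-1, (2|3)=-1; sign (−1)^0·-1^4·-1^-2 = +1.
(5, 23 / ℚ) ramifies at {5, 23}: a division algebra.

[5, 23]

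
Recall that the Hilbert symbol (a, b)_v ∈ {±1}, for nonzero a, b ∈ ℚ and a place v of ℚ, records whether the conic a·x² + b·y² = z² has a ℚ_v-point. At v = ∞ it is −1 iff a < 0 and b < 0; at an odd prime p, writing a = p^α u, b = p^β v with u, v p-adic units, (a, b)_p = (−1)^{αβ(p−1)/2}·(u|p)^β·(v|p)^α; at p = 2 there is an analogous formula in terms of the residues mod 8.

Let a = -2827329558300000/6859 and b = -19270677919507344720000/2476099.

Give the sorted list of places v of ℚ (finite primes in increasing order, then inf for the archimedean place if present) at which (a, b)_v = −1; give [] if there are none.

[2, 5, 13, inf]

Mod squares: a ≡ -4370, b ≡ -10214438. Check v ∈ {∞, 2, 3, 5, 13, 19, 23, 29, 31}.
v=∞: -4370 < 0 and -10214438 < 0  ⇒  (a,b)_∞ = -1.
v=5: a=5^5·(≡1), b=5^4·(≡2) mod 5; (1|5)=+1, (2|5)=-1; (−1)^{5·4·2}·(+1)^4·(-1)^5 = -1.
v=2: v_2(a)=5, v_2(b)=7; units ≡ 7, 5 (mod 8); ε·ε+αω+βω = 1·0+5·1+7·0 ≡ 1  ⇒  (a,b)_2 = -1.
v=3: a=3^2·(≡1), b=3^8·(≡1) mod 3; (1|3)=+1, (1|3)=+1; (−1)^{2·8·1}·(+1)^8·(+1)^2 = +1.
v=29: a=29^2·(≡4), b=29^3·(≡14) mod 29; (4|29)=+1, (14|29)=-1; (−1)^{2·3·14}·(+1)^3·(-1)^2 = +1.
v=13: a=13^2·(≡2), b=13^3·(≡5) mod 13; (2|13)=-1, (5|13)=-1; (−1)^{2·3·6}·(-1)^3·(-1)^2 = -1.
v=31: a=31^2·(≡14), b=31^3·(≡20) mod 31; (14|31)=+1, (20|31)=+1; (−1)^{2·3·15}·(+1)^3·(+1)^2 = +1.
v=19: a=19^-3·(≡5), b=19^-5·(≡18) mod 19; (5|19)=+1, (18|19)=-1; (−1)^{-3·-5·9}·(+1)^-5·(-1)^-3 = +1.
v=23: a=23^1·(≡5), b=23^1·(≡12) mod 23; (5|23)=-1, (12|23)=+1; (−1)^{1·1·11}·(-1)^1·(+1)^1 = +1.
|Ram(-4370, -10214438)| = 4, even; anisotropic at {2, 5, 13, ∞}.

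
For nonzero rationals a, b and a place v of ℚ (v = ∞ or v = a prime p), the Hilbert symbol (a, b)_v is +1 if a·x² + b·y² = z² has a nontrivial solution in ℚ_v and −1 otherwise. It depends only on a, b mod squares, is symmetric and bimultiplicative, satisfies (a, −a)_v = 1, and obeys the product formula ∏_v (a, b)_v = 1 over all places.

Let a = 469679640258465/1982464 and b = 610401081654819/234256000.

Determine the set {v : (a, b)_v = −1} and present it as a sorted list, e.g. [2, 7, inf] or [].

[7, 29]

(a, b) ≡ (39585, 11310) mod (ℚ^×)²; places V = {2, 3, 5, 7, 11, 13, 19, 23, 29, ∞}.
(a,b)_11: α=-2, u≡2; β=-4, v≡8 (mod 11); (2|11)=-1, (8|11)=-1; sign (−1)^0·-1^-4·-1^-2 = +1.
(a,b)_∞: sgn(39585)=+, sgn(11310)=+, so +1.
(a,b)_5: α=1, u≡2; β=-3, v≡3 (mod 5); (2|5)=-1, (3|5)=-1; sign (−1)^0·-1^-3·-1^1 = +1.
(a,b)_2: α=-14, β=-7; u≡1, v≡7 (mod 8); ε(u)ε(v)=0·1, αω(v)=-14·0, βω(u)=-7·0; sum ≡ 0  ⇒  +1.
(a,b)_13: α=3, u≡10; β=5, v≡1 (mod 13); (10|13)=+1, (1|13)=+1; sign (−1)^0·+1^5·+1^3 = +1.
(a,b)_23: α=0, u≡1; β=2, v≡11 (mod 23); (1|23)=+1, (11|23)=-1; sign (−1)^0·+1^2·-1^0 = +1.
(a,b)_29: α=1, u≡8; β=1, v≡25 (mod 29); (8|29)=-1, (25|29)=+1; sign (−1)^0·-1^1·+1^1 = -1.
(a,b)_3: α=5, u≡1; β=7, v≡2 (mod 3); (1|3)=+1, (2|3)=-1; sign (−1)^1·+1^7·-1^5 = +1.
(a,b)_19: α=2, u≡12; β=0, v≡17 (mod 19); (12|19)=-1, (17|19)=+1; sign (−1)^0·-1^0·+1^2 = +1.
(a,b)_7: α=5, u≡5; β=2, v≡5 (mod 7); (5|7)=-1, (5|7)=-1; sign (−1)^0·-1^2·-1^5 = -1.
(39585, 11310 / ℚ) ramifies at {7, 29}: a division algebra.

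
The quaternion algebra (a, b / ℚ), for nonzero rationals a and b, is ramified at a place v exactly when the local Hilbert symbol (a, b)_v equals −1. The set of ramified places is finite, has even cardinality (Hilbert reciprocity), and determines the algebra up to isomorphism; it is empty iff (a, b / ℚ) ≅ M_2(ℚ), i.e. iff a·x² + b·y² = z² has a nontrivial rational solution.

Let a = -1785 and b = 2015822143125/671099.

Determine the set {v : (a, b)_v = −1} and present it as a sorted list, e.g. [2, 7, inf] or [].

[2, 3, 11, 17]

Mod squares: a ≡ -1785, b ≡ 231. Check v ∈ {∞, 2, 3, 5, 7, 11, 13, 17, 19}.
v=2: v_2(a)=0, v_2(b)=0; units ≡ 7, 7 (mod 8); ε·ε+αω+βω = 1·1+0·0+0·0 ≡ 1  ⇒  (a,b)_2 = -1.
v=11: a=11^0·(≡8), b=11^-1·(≡7) mod 11; (8|11)=-1, (7|11)=-1; (−1)^{0·-1·5}·(-1)^-1·(-1)^0 = -1.
v=∞: -1785 < 0 and 231 > 0  ⇒  (a,b)_∞ = +1.
v=7: a=7^1·(≡4), b=7^1·(≡6) mod 7; (4|7)=+1, (6|7)=-1; (−1)^{1·1·3}·(+1)^1·(-1)^1 = +1.
v=13: a=13^0·(≡9), b=13^-2·(≡4) mod 13; (9|13)=+1, (4|13)=+1; (−1)^{0·-2·6}·(+1)^-2·(+1)^0 = +1.
v=19: a=19^0·(≡1), b=19^-2·(≡8) mod 19; (1|19)=+1, (8|19)=-1; (−1)^{0·-2·9}·(+1)^-2·(-1)^0 = +1.
v=17: a=17^1·(≡14), b=17^2·(≡3) mod 17; (14|17)=-1, (3|17)=-1; (−1)^{1·2·8}·(-1)^2·(-1)^1 = -1.
v=5: a=5^1·(≡3), b=5^4·(≡1) mod 5; (3|5)=-1, (1|5)=+1; (−1)^{1·4·2}·(-1)^4·(+1)^1 = +1.
v=3: a=3^1·(≡2), b=3^13·(≡2) mod 3; (2|3)=-1, (2|3)=-1; (−1)^{1·13·1}·(-1)^13·(-1)^1 = -1.
(-1785, 231 / ℚ) ramifies at {2, 3, 11, 17}: a division algebra.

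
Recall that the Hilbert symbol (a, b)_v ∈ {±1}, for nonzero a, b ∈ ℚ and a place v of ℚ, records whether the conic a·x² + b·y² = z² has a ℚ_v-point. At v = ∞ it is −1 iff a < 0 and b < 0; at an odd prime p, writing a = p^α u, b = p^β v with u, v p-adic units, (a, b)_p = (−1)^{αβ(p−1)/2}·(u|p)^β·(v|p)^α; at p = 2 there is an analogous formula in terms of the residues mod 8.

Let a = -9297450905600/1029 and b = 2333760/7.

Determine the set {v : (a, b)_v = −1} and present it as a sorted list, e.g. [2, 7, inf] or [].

(a, b) ≡ (-231, 255255) mod (ℚ^×)²; places V = {2, 3, 5, 7, 11, 13, 17, ∞}.
(a,b)_3: α=-1, u≡1; β=1, v≡2 (mod 3); (1|3)=+1, (2|3)=-1; sign (−1)^1·+1^1·-1^-1 = +1.
(a,b)_7: α=-3, u≡1; β=-1, v≡2 (mod 7); (1|7)=+1, (2|7)=+1; sign (−1)^1·+1^-1·+1^-3 = -1.
(a,b)_11: α=1, u≡3; β=1, v≡2 (mod 11); (3|11)=+1, (2|11)=-1; sign (−1)^1·+1^1·-1^1 = +1.
(a,b)_17: α=2, u≡6; β=1, v≡8 (mod 17); (6|17)=-1, (8|17)=+1; sign (−1)^0·-1^1·+1^2 = -1.
(a,b)_∞: sgn(-231)=−, sgn(255255)=+, so +1.
(a,b)_2: α=12, β=6; u≡1, v≡7 (mod 8); ε(u)ε(v)=0·1, αω(v)=12·0, βω(u)=6·0; sum ≡ 0  ⇒  +1.
(a,b)_5: α=2, u≡4; β=1, v≡1 (mod 5); (4|5)=+1, (1|5)=+1; sign (−1)^0·+1^1·+1^2 = +1.
(a,b)_13: α=4, u≡10; β=1, v≡6 (mod 13); (10|13)=+1, (6|13)=-1; sign (−1)^0·+1^1·-1^4 = +1.
Ram(-231, 255255) = {7, 17}; no ℚ_7-point on the conic.

[7, 17]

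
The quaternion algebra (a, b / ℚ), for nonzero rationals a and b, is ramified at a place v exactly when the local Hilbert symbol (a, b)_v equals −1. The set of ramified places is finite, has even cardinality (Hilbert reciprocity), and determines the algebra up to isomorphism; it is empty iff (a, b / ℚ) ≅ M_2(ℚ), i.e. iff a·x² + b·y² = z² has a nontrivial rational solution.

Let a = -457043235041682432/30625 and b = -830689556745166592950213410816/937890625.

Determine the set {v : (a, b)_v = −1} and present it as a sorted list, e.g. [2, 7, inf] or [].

(a, b) ≡ (-33, -34) mod (ℚ^×)²; places V = {2, 3, 5, 7, 11, 13, 17, 43, ∞}.
(a,b)_13: α=2, u≡5; β=4, v≡8 (mod 13); (5|13)=-1, (8|13)=-1; sign (−1)^0·-1^4·-1^2 = +1.
(a,b)_3: α=5, u≡1; β=10, v≡2 (mod 3); (1|3)=+1, (2|3)=-1; sign (−1)^0·+1^10·-1^5 = -1.
(a,b)_11: α=1, u≡10; β=2, v≡8 (mod 11); (10|11)=-1, (8|11)=-1; sign (−1)^0·-1^2·-1^1 = -1.
(a,b)_2: α=10, β=17; u≡7, v≡7 (mod 8); ε(u)ε(v)=1·1, αω(v)=10·0, βω(u)=17·0; sum ≡ 1  ⇒  -1.
(a,b)_7: α=-2, u≡2; β=-4, v≡1 (mod 7); (2|7)=+1, (1|7)=+1; sign (−1)^0·+1^-4·+1^-2 = +1.
(a,b)_∞: sgn(-33)=−, sgn(-34)=−, so -1.
(a,b)_43: α=4, u≡9; β=6, v≡13 (mod 43); (9|43)=+1, (13|43)=+1; sign (−1)^0·+1^6·+1^4 = +1.
(a,b)_5: α=-4, u≡2; β=-8, v≡4 (mod 5); (2|5)=-1, (4|5)=+1; sign (−1)^0·-1^-8·+1^-4 = +1.
(a,b)_17: α=2, u≡15; β=3, v≡15 (mod 17); (15|17)=+1, (15|17)=+1; sign (−1)^0·+1^3·+1^2 = +1.
Ram(-33, -34) = {2, 3, 11, ∞}; no ℚ_2-point on the conic.

[2, 3, 11, inf]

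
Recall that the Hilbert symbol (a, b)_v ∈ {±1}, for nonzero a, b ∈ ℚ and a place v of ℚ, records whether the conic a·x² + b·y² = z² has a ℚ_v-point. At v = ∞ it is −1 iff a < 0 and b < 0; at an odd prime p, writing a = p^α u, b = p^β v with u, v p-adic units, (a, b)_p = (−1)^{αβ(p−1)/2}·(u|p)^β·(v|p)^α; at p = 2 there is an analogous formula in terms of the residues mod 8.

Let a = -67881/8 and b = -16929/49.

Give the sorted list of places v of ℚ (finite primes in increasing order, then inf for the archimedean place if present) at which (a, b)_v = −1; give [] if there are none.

[2, 17, 19, inf]

(a, b) ≡ (-1122, -209) mod (ℚ^×)²; places V = {2, 3, 7, 11, 17, 19, ∞}.
(a,b)_7: α=0, u≡5; β=-2, v≡4 (mod 7); (5|7)=-1, (4|7)=+1; sign (−1)^0·-1^-2·+1^0 = +1.
(a,b)_∞: sgn(-1122)=−, sgn(-209)=−, so -1.
(a,b)_19: α=0, u≡15; β=1, v≡14 (mod 19); (15|19)=-1, (14|19)=-1; sign (−1)^0·-1^1·-1^0 = -1.
(a,b)_17: α=1, u≡13; β=0, v≡7 (mod 17); (13|17)=+1, (7|17)=-1; sign (−1)^0·+1^0·-1^1 = -1.
(a,b)_2: α=-3, β=0; u≡7, v≡7 (mod 8); ε(u)ε(v)=1·1, αω(v)=-3·0, βω(u)=0·0; sum ≡ 1  ⇒  -1.
(a,b)_3: α=1, u≡1; β=4, v≡1 (mod 3); (1|3)=+1, (1|3)=+1; sign (−1)^0·+1^4·+1^1 = +1.
(a,b)_11: α=3, u≡6; β=1, v≡9 (mod 11); (6|11)=-1, (9|11)=+1; sign (−1)^1·-1^1·+1^3 = +1.
|Ram(-1122, -209)| = 4, even; anisotropic at {2, 17, 19, ∞}.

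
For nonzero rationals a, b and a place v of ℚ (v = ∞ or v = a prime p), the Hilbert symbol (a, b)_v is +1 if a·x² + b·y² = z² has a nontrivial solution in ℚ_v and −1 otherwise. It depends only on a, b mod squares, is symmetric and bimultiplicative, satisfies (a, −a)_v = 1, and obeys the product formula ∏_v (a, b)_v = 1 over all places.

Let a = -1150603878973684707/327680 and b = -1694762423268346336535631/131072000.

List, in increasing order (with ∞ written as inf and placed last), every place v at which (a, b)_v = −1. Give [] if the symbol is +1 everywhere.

[5, 7, 13, 23, 47, inf]

Mod squares: a ≡ -1604135, b ≡ -14263795. Check v ∈ {∞, 2, 3, 5, 7, 11, 13, 23, 29, 37, 47}.
v=∞: -1604135 < 0 and -14263795 < 0  ⇒  (a,b)_∞ = -1.
v=11: a=11^4·(≡7), b=11^6·(≡4) mod 11; (7|11)=-1, (4|11)=+1; (−1)^{4·6·5}·(-1)^6·(+1)^4 = +1.
v=29: a=29^1·(≡11), b=29^1·(≡11) mod 29; (11|29)=-1, (11|29)=-1; (−1)^{1·1·14}·(-1)^1·(-1)^1 = +1.
v=5: a=5^-1·(≡3), b=5^-3·(≡4) mod 5; (3|5)=-1, (4|5)=+1; (−1)^{-1·-3·2}·(-1)^-3·(+1)^-1 = -1.
v=3: a=3^4·(≡1), b=3^4·(≡2) mod 3; (1|3)=+1, (2|3)=-1; (−1)^{4·4·1}·(+1)^4·(-1)^4 = +1.
v=47: a=47^2·(≡10), b=47^3·(≡35) mod 47; (10|47)=-1, (35|47)=-1; (−1)^{2·3·23}·(-1)^3·(-1)^2 = -1.
v=37: a=37^3·(≡25), b=37^4·(≡16) mod 37; (25|37)=+1, (16|37)=+1; (−1)^{3·4·18}·(+1)^4·(+1)^3 = +1.
v=2: v_2(a)=-16, v_2(b)=-20; units ≡ 1, 5 (mod 8); ε·ε+αω+βω = 0·0+-16·1+-20·0 ≡ 0  ⇒  (a,b)_2 = +1.
v=13: a=13^1·(≡12), b=13^1·(≡11) mod 13; (12|13)=+1, (11|13)=-1; (−1)^{1·1·6}·(+1)^1·(-1)^1 = -1.
v=23: a=23^1·(≡7), b=23^1·(≡5) mod 23; (7|23)=-1, (5|23)=-1; (−1)^{1·1·11}·(-1)^1·(-1)^1 = -1.
v=7: a=7^0·(≡3), b=7^1·(≡4) mod 7; (3|7)=-1, (4|7)=+1; (−1)^{0·1·3}·(-1)^1·(+1)^0 = -1.
Ram(-1604135, -14263795) = {5, 7, 13, 23, 47, ∞}; no ℚ_5-point on the conic.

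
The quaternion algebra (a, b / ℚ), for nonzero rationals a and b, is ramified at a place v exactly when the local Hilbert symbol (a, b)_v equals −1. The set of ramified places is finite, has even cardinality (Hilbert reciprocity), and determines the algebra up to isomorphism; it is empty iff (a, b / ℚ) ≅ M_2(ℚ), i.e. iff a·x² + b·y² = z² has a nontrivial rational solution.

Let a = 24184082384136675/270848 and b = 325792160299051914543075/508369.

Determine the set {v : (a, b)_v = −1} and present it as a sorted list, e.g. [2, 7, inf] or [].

Mod squares: a ≡ 6006, b ≡ 3003. Check v ∈ {∞, 2, 3, 5, 7, 11, 13, 23, 31}.
v=13: a=13^3·(≡6), b=13^5·(≡4) mod 13; (6|13)=-1, (4|13)=+1; (−1)^{3·5·6}·(-1)^5·(+1)^3 = -1.
v=11: a=11^3·(≡6), b=11^7·(≡9) mod 11; (6|11)=-1, (9|11)=+1; (−1)^{3·7·5}·(-1)^7·(+1)^3 = +1.
v=∞: 6006 > 0 and 3003 > 0  ⇒  (a,b)_∞ = +1.
v=5: a=5^2·(≡4), b=5^2·(≡2) mod 5; (4|5)=+1, (2|5)=-1; (−1)^{2·2·2}·(+1)^2·(-1)^2 = +1.
v=31: a=31^0·(≡15), b=31^-2·(≡30) mod 31; (15|31)=-1, (30|31)=-1; (−1)^{0·-2·15}·(-1)^-2·(-1)^0 = +1.
v=3: a=3^9·(≡1), b=3^7·(≡2) mod 3; (1|3)=+1, (2|3)=-1; (−1)^{9·7·1}·(+1)^7·(-1)^9 = +1.
v=23: a=23^-2·(≡8), b=23^-2·(≡3) mod 23; (8|23)=+1, (3|23)=+1; (−1)^{-2·-2·11}·(+1)^-2·(+1)^-2 = +1.
v=7: a=7^5·(≡1), b=7^7·(≡1) mod 7; (1|7)=+1, (1|7)=+1; (−1)^{5·7·3}·(+1)^7·(+1)^5 = -1.
v=2: v_2(a)=-9, v_2(b)=0; units ≡ 3, 3 (mod 8); ε·ε+αω+βω = 1·1+-9·1+0·1 ≡ 0  ⇒  (a,b)_2 = +1.
Ram(6006, 3003) = {7, 13}; no ℚ_7-point on the conic.

[7, 13]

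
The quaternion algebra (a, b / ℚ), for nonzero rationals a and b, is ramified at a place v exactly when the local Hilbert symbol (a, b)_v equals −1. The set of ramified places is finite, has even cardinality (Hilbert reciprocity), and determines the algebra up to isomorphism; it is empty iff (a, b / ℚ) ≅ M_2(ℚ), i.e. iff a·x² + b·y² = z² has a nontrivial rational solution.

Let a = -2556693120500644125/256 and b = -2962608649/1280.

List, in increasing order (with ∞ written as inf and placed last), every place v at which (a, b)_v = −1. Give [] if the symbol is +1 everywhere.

(a, b) ≡ (-165, -8645) mod (ℚ^×)²; places V = {2, 3, 5, 7, 11, 13, 17, 19, ∞}.
(a,b)_11: α=5, u≡2; β=2, v≡9 (mod 11); (2|11)=-1, (9|11)=+1; sign (−1)^0·-1^2·+1^5 = +1.
(a,b)_5: α=3, u≡2; β=-1, v≡1 (mod 5); (2|5)=-1, (1|5)=+1; sign (−1)^0·-1^-1·+1^3 = -1.
(a,b)_17: α=2, u≡7; β=2, v≡13 (mod 17); (7|17)=-1, (13|17)=+1; sign (−1)^0·-1^2·+1^2 = +1.
(a,b)_3: α=1, u≡2; β=0, v≡1 (mod 3); (2|3)=-1, (1|3)=+1; sign (−1)^0·-1^0·+1^1 = +1.
(a,b)_19: α=2, u≡6; β=1, v≡5 (mod 19); (6|19)=+1, (5|19)=+1; sign (−1)^0·+1^1·+1^2 = +1.
(a,b)_2: α=-8, β=-8; u≡3, v≡3 (mod 8); ε(u)ε(v)=1·1, αω(v)=-8·1, βω(u)=-8·1; sum ≡ 1  ⇒  -1.
(a,b)_∞: sgn(-165)=−, sgn(-8645)=−, so -1.
(a,b)_13: α=2, u≡4; β=1, v≡5 (mod 13); (4|13)=+1, (5|13)=-1; sign (−1)^0·+1^1·-1^2 = +1.
(a,b)_7: α=4, u≡5; β=3, v≡1 (mod 7); (5|7)=-1, (1|7)=+1; sign (−1)^0·-1^3·+1^4 = -1.
|Ram(-165, -8645)| = 4, even; anisotropic at {2, 5, 7, ∞}.

[2, 5, 7, inf]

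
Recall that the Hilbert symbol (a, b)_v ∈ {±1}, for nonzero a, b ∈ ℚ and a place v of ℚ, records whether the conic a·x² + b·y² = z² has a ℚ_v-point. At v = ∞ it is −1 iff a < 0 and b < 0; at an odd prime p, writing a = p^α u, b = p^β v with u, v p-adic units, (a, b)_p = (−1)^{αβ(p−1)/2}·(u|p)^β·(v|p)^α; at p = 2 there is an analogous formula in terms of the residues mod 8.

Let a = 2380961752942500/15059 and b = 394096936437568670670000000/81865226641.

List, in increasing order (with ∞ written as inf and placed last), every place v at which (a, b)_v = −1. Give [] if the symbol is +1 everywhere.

Mod squares: a ≡ 187, b ≡ 15470. Check v ∈ {∞, 2, 3, 5, 7, 11, 13, 17, 19, 37}.
v=5: a=5^4·(≡2), b=5^7·(≡1) mod 5; (2|5)=-1, (1|5)=+1; (−1)^{4·7·2}·(-1)^7·(+1)^4 = -1.
v=7: a=7^2·(≡3), b=7^5·(≡3) mod 7; (3|7)=-1, (3|7)=-1; (−1)^{2·5·3}·(-1)^5·(-1)^2 = -1.
v=13: a=13^2·(≡6), b=13^3·(≡8) mod 13; (6|13)=-1, (8|13)=-1; (−1)^{2·3·6}·(-1)^3·(-1)^2 = -1.
v=2: v_2(a)=2, v_2(b)=7; units ≡ 3, 7 (mod 8); ε·ε+αω+βω = 1·1+2·0+7·1 ≡ 0  ⇒  (a,b)_2 = +1.
v=17: a=17^5·(≡14), b=17^9·(≡4) mod 17; (14|17)=-1, (4|17)=+1; (−1)^{5·9·8}·(-1)^9·(+1)^5 = -1.
v=3: a=3^4·(≡1), b=3^2·(≡2) mod 3; (1|3)=+1, (2|3)=-1; (−1)^{4·2·1}·(+1)^2·(-1)^4 = +1.
v=∞: 187 > 0 and 15470 > 0  ⇒  (a,b)_∞ = +1.
v=11: a=11^-1·(≡7), b=11^-2·(≡9) mod 11; (7|11)=-1, (9|11)=+1; (−1)^{-1·-2·5}·(-1)^-2·(+1)^-1 = +1.
v=19: a=19^0·(≡5), b=19^-2·(≡16) mod 19; (5|19)=+1, (16|19)=+1; (−1)^{0·-2·9}·(+1)^-2·(+1)^0 = +1.
v=37: a=37^-2·(≡2), b=37^-4·(≡21) mod 37; (2|37)=-1, (21|37)=+1; (−1)^{-2·-4·18}·(-1)^-4·(+1)^-2 = +1.
Ram(187, 15470) = {5, 7, 13, 17}; no ℚ_5-point on the conic.

[5, 7, 13, 17]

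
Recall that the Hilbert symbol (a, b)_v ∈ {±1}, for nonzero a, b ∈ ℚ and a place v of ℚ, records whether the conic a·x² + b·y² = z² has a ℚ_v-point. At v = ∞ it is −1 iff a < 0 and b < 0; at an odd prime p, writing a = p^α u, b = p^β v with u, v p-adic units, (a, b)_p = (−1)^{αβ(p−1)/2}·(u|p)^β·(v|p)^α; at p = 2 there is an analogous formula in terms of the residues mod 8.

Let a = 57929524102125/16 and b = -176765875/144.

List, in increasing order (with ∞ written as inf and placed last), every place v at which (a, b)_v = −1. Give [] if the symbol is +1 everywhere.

[13, 29]

(a, b) ≡ (1885, -58435) mod (ℚ^×)²; places V = {2, 3, 5, 11, 13, 29, 31, ∞}.
(a,b)_31: α=2, u≡18; β=1, v≡24 (mod 31); (18|31)=+1, (24|31)=-1; sign (−1)^0·+1^1·-1^2 = +1.
(a,b)_13: α=3, u≡2; β=1, v≡1 (mod 13); (2|13)=-1, (1|13)=+1; sign (−1)^0·-1^1·+1^3 = -1.
(a,b)_29: α=3, u≡25; β=1, v≡10 (mod 29); (25|29)=+1, (10|29)=-1; sign (−1)^0·+1^1·-1^3 = -1.
(a,b)_∞: sgn(1885)=+, sgn(-58435)=−, so +1.
(a,b)_5: α=3, u≡2; β=3, v≡2 (mod 5); (2|5)=-1, (2|5)=-1; sign (−1)^0·-1^3·-1^3 = +1.
(a,b)_3: α=2, u≡1; β=-2, v≡2 (mod 3); (1|3)=+1, (2|3)=-1; sign (−1)^0·+1^-2·-1^2 = +1.
(a,b)_2: α=-4, β=-4; u≡5, v≡5 (mod 8); ε(u)ε(v)=0·0, αω(v)=-4·1, βω(u)=-4·1; sum ≡ 0  ⇒  +1.
(a,b)_11: α=0, u≡1; β=2, v≡2 (mod 11); (1|11)=+1, (2|11)=-1; sign (−1)^0·+1^2·-1^0 = +1.
|Ram(1885, -58435)| = 2, even; anisotropic at {13, 29}.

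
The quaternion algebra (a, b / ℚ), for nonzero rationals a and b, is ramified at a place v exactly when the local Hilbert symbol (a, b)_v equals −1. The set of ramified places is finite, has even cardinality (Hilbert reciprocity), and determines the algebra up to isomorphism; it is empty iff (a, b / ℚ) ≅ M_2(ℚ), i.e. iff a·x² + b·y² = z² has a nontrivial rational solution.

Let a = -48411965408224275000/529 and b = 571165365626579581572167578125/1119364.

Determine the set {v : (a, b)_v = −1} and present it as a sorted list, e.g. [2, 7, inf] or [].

[2, 13, 29, 37]

(a, b) ≡ (-91390, 82621) mod (ℚ^×)²; places V = {2, 3, 5, 7, 11, 13, 19, 23, 29, 37, ∞}.
(a,b)_19: α=1, u≡5; β=2, v≡6 (mod 19); (5|19)=+1, (6|19)=+1; sign (−1)^0·+1^2·+1^1 = +1.
(a,b)_37: α=3, u≡16; β=5, v≡32 (mod 37); (16|37)=+1, (32|37)=-1; sign (−1)^0·+1^5·-1^3 = -1.
(a,b)_5: α=5, u≡3; β=8, v≡1 (mod 5); (3|5)=-1, (1|5)=+1; sign (−1)^0·-1^8·+1^5 = +1.
(a,b)_3: α=2, u≡2; β=2, v≡1 (mod 3); (2|3)=-1, (1|3)=+1; sign (−1)^0·-1^2·+1^2 = +1.
(a,b)_7: α=0, u≡1; β=1, v≡2 (mod 7); (1|7)=+1, (2|7)=+1; sign (−1)^0·+1^1·+1^0 = +1.
(a,b)_2: α=3, β=-2; u≡1, v≡5 (mod 8); ε(u)ε(v)=0·0, αω(v)=3·1, βω(u)=-2·0; sum ≡ 1  ⇒  -1.
(a,b)_∞: sgn(-91390)=−, sgn(82621)=+, so +1.
(a,b)_29: α=2, u≡10; β=3, v≡25 (mod 29); (10|29)=-1, (25|29)=+1; sign (−1)^0·-1^3·+1^2 = -1.
(a,b)_13: α=3, u≡12; β=4, v≡11 (mod 13); (12|13)=+1, (11|13)=-1; sign (−1)^0·+1^4·-1^3 = -1.
(a,b)_11: α=2, u≡1; β=3, v≡5 (mod 11); (1|11)=+1, (5|11)=+1; sign (−1)^0·+1^3·+1^2 = +1.
(a,b)_23: α=-2, u≡16; β=-4, v≡7 (mod 23); (16|23)=+1, (7|23)=-1; sign (−1)^0·+1^-4·-1^-2 = +1.
|Ram(-91390, 82621)| = 4, even; anisotropic at {2, 13, 29, 37}.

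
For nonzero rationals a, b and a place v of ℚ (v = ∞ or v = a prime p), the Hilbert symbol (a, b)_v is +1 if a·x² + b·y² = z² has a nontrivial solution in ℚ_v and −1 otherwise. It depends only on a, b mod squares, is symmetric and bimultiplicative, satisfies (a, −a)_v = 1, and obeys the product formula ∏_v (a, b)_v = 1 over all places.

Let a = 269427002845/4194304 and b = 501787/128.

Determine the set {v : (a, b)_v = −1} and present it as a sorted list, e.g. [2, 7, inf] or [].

Mod squares: a ≡ 5005, b ≡ 8294. Check v ∈ {∞, 2, 5, 7, 11, 13, 23, 29}.
v=2: v_2(a)=-22, v_2(b)=-7; units ≡ 5, 3 (mod 8); ε·ε+αω+βω = 0·1+-22·1+-7·1 ≡ 1  ⇒  (a,b)_2 = -1.
v=5: a=5^1·(≡1), b=5^0·(≡4) mod 5; (1|5)=+1, (4|5)=+1; (−1)^{1·0·2}·(+1)^0·(+1)^1 = +1.
v=13: a=13^1·(≡7), b=13^1·(≡12) mod 13; (7|13)=-1, (12|13)=+1; (−1)^{1·1·6}·(-1)^1·(+1)^1 = -1.
v=23: a=23^2·(≡11), b=23^0·(≡5) mod 23; (11|23)=-1, (5|23)=-1; (−1)^{2·0·11}·(-1)^0·(-1)^2 = +1.
v=7: a=7^1·(≡4), b=7^0·(≡3) mod 7; (4|7)=+1, (3|7)=-1; (−1)^{1·0·3}·(+1)^0·(-1)^1 = -1.
v=29: a=29^2·(≡3), b=29^1·(≡4) mod 29; (3|29)=-1, (4|29)=+1; (−1)^{2·1·14}·(-1)^1·(+1)^2 = -1.
v=11: a=11^3·(≡5), b=11^3·(≡2) mod 11; (5|11)=+1, (2|11)=-1; (−1)^{3·3·5}·(+1)^3·(-1)^3 = +1.
v=∞: 5005 > 0 and 8294 > 0  ⇒  (a,b)_∞ = +1.
(5005, 8294 / ℚ) ramifies at {2, 7, 13, 29}: a division algebra.

[2, 7, 13, 29]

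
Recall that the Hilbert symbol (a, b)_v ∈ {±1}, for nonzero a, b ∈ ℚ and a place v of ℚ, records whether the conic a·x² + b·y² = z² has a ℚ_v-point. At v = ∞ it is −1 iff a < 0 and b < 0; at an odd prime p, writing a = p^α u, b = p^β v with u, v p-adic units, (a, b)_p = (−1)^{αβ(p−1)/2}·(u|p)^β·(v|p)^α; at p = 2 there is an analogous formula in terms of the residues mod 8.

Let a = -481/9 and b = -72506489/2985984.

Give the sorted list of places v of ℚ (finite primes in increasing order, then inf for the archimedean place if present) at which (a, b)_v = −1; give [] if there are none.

[2, 19, 37, inf]

(a, b) ≡ (-481, -209) mod (ℚ^×)²; places V = {2, 3, 11, 13, 19, 31, 37, ∞}.
(a,b)_13: α=1, u≡6; β=0, v≡10 (mod 13); (6|13)=-1, (10|13)=+1; sign (−1)^0·-1^0·+1^1 = +1.
(a,b)_11: α=0, u≡4; β=1, v≡9 (mod 11); (4|11)=+1, (9|11)=+1; sign (−1)^0·+1^1·+1^0 = +1.
(a,b)_3: α=-2, u≡2; β=-6, v≡1 (mod 3); (2|3)=-1, (1|3)=+1; sign (−1)^0·-1^-6·+1^-2 = +1.
(a,b)_31: α=0, u≡12; β=2, v≡18 (mod 31); (12|31)=-1, (18|31)=+1; sign (−1)^0·-1^2·+1^0 = +1.
(a,b)_19: α=0, u≡12; β=3, v≡12 (mod 19); (12|19)=-1, (12|19)=-1; sign (−1)^0·-1^3·-1^0 = -1.
(a,b)_∞: sgn(-481)=−, sgn(-209)=−, so -1.
(a,b)_2: α=0, β=-12; u≡7, v≡7 (mod 8); ε(u)ε(v)=1·1, αω(v)=0·0, βω(u)=-12·0; sum ≡ 1  ⇒  -1.
(a,b)_37: α=1, u≡15; β=0, v≡8 (mod 37); (15|37)=-1, (8|37)=-1; sign (−1)^0·-1^0·-1^1 = -1.
|Ram(-481, -209)| = 4, even; anisotropic at {2, 19, 37, ∞}.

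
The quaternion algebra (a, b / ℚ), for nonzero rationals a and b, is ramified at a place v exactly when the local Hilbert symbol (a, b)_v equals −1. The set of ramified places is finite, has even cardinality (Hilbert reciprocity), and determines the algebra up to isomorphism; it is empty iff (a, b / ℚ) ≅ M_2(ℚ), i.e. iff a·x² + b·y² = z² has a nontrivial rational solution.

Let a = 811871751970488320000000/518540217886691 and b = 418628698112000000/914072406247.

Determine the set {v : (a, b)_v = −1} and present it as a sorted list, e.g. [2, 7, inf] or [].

[7, 11, 23, 31]

(a, b) ≡ (57970, 161) mod (ℚ^×)²; places V = {2, 5, 7, 11, 13, 17, 19, 23, 31, ∞}.
(a,b)_23: α=2, u≡20; β=1, v≡5 (mod 23); (20|23)=-1, (5|23)=-1; sign (−1)^0·-1^1·-1^2 = -1.
(a,b)_7: α=-2, u≡6; β=-3, v≡4 (mod 7); (6|7)=-1, (4|7)=+1; sign (−1)^0·-1^-3·+1^-2 = -1.
(a,b)_∞: sgn(57970)=+, sgn(161)=+, so +1.
(a,b)_5: α=7, u≡1; β=6, v≡4 (mod 5); (1|5)=+1, (4|5)=+1; sign (−1)^0·+1^6·+1^7 = +1.
(a,b)_19: α=-6, u≡5; β=-4, v≡17 (mod 19); (5|19)=+1, (17|19)=+1; sign (−1)^0·+1^-4·+1^-6 = +1.
(a,b)_13: α=-2, u≡10; β=-2, v≡6 (mod 13); (10|13)=+1, (6|13)=-1; sign (−1)^0·+1^-2·-1^-2 = +1.
(a,b)_11: α=-3, u≡9; β=-2, v≡2 (mod 11); (9|11)=+1, (2|11)=-1; sign (−1)^0·+1^-2·-1^-3 = -1.
(a,b)_17: α=3, u≡6; β=2, v≡13 (mod 17); (6|17)=-1, (13|17)=+1; sign (−1)^0·-1^2·+1^3 = +1.
(a,b)_31: α=3, u≡9; β=2, v≡13 (mod 31); (9|31)=+1, (13|31)=-1; sign (−1)^0·+1^2·-1^3 = -1.
(a,b)_2: α=27, β=22; u≡1, v≡1 (mod 8); ε(u)ε(v)=0·0, αω(v)=27·0, βω(u)=22·0; sum ≡ 0  ⇒  +1.
|Ram(57970, 161)| = 4, even; anisotropic at {7, 11, 23, 31}.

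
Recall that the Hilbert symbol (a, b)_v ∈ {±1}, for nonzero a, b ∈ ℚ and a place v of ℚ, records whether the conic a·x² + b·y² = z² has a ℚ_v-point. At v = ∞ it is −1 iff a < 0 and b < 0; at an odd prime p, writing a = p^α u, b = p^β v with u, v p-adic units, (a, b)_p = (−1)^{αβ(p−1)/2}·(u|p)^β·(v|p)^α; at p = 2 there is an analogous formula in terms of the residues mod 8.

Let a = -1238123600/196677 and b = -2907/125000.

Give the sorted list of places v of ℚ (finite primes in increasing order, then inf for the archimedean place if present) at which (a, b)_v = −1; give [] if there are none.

Mod squares: a ≡ -29393, b ≡ -646. Check v ∈ {∞, 2, 3, 5, 7, 13, 17, 19, 37, 41}.
v=5: a=5^2·(≡3), b=5^-6·(≡1) mod 5; (3|5)=-1, (1|5)=+1; (−1)^{2·-6·2}·(-1)^-6·(+1)^2 = +1.
v=17: a=17^1·(≡14), b=17^1·(≡1) mod 17; (14|17)=-1, (1|17)=+1; (−1)^{1·1·8}·(-1)^1·(+1)^1 = -1.
v=2: v_2(a)=4, v_2(b)=-3; units ≡ 7, 5 (mod 8); ε·ε+αω+βω = 1·0+4·1+-3·0 ≡ 0  ⇒  (a,b)_2 = +1.
v=13: a=13^-1·(≡4), b=13^0·(≡1) mod 13; (4|13)=+1, (1|13)=+1; (−1)^{-1·0·6}·(+1)^0·(+1)^-1 = +1.
v=41: a=41^-2·(≡4), b=41^0·(≡36) mod 41; (4|41)=+1, (36|41)=+1; (−1)^{-2·0·20}·(+1)^0·(+1)^-2 = +1.
v=37: a=37^2·(≡8), b=37^0·(≡17) mod 37; (8|37)=-1, (17|37)=-1; (−1)^{2·0·18}·(-1)^0·(-1)^2 = +1.
v=∞: -29393 < 0 and -646 < 0  ⇒  (a,b)_∞ = -1.
v=3: a=3^-2·(≡1), b=3^2·(≡2) mod 3; (1|3)=+1, (2|3)=-1; (−1)^{-2·2·1}·(+1)^2·(-1)^-2 = +1.
v=19: a=19^1·(≡16), b=19^1·(≡1) mod 19; (16|19)=+1, (1|19)=+1; (−1)^{1·1·9}·(+1)^1·(+1)^1 = -1.
v=7: a=7^1·(≡2), b=7^0·(≡5) mod 7; (2|7)=+1, (5|7)=-1; (−1)^{1·0·3}·(+1)^0·(-1)^1 = -1.
(-29393, -646 / ℚ) ramifies at {7, 17, 19, ∞}: a division algebra.

[7, 17, 19, inf]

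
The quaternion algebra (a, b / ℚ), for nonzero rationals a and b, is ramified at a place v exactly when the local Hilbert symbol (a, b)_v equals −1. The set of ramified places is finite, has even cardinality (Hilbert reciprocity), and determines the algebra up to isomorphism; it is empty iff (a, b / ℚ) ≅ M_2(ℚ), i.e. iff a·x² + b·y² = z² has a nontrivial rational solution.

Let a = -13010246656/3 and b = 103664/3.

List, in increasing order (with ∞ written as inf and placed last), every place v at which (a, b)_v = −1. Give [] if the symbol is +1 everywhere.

(a, b) ≡ (-38115957, 19437) mod (ℚ^×)²; places V = {2, 3, 11, 19, 31, 37, 53, ∞}.
(a,b)_53: α=1, u≡48; β=0, v≡34 (mod 53); (48|53)=-1, (34|53)=-1; sign (−1)^0·-1^0·-1^1 = -1.
(a,b)_19: α=1, u≡10; β=1, v≡1 (mod 19); (10|19)=-1, (1|19)=+1; sign (−1)^1·-1^1·+1^1 = +1.
(a,b)_2: α=10, β=4; u≡3, v≡5 (mod 8); ε(u)ε(v)=1·0, αω(v)=10·1, βω(u)=4·1; sum ≡ 0  ⇒  +1.
(a,b)_37: α=1, u≡34; β=0, v≡9 (mod 37); (34|37)=+1, (9|37)=+1; sign (−1)^0·+1^0·+1^1 = +1.
(a,b)_31: α=1, u≡11; β=1, v≡9 (mod 31); (11|31)=-1, (9|31)=+1; sign (−1)^1·-1^1·+1^1 = +1.
(a,b)_∞: sgn(-38115957)=−, sgn(19437)=+, so +1.
(a,b)_3: α=-1, u≡2; β=-1, v≡2 (mod 3); (2|3)=-1, (2|3)=-1; sign (−1)^1·-1^-1·-1^-1 = -1.
(a,b)_11: α=1, u≡5; β=1, v≡10 (mod 11); (5|11)=+1, (10|11)=-1; sign (−1)^1·+1^1·-1^1 = +1.
|Ram(-38115957, 19437)| = 2, even; anisotropic at {3, 53}.

[3, 53]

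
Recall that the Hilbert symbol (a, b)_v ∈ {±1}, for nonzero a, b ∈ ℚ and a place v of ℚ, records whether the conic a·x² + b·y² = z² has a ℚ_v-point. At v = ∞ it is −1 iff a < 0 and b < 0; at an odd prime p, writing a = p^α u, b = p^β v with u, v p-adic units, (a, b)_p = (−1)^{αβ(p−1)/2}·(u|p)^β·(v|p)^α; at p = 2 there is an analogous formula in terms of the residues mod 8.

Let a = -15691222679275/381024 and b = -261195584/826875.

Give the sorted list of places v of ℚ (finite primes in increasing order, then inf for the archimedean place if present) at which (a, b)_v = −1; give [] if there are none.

[3, inf]

(a, b) ≡ (-114, -72447) mod (ℚ^×)²; places V = {2, 3, 5, 7, 11, 13, 19, 31, 41, ∞}.
(a,b)_∞: sgn(-114)=−, sgn(-72447)=−, so -1.
(a,b)_13: α=2, u≡3; β=2, v≡6 (mod 13); (3|13)=+1, (6|13)=-1; sign (−1)^0·+1^2·-1^2 = +1.
(a,b)_2: α=-5, β=6; u≡7, v≡1 (mod 8); ε(u)ε(v)=1·0, αω(v)=-5·0, βω(u)=6·0; sum ≡ 0  ⇒  +1.
(a,b)_11: α=2, u≡7; β=0, v≡2 (mod 11); (7|11)=-1, (2|11)=-1; sign (−1)^0·-1^0·-1^2 = +1.
(a,b)_31: α=2, u≡19; β=1, v≡1 (mod 31); (19|31)=+1, (1|31)=+1; sign (−1)^0·+1^1·+1^2 = +1.
(a,b)_41: α=2, u≡20; β=1, v≡16 (mod 41); (20|41)=+1, (16|41)=+1; sign (−1)^0·+1^1·+1^2 = +1.
(a,b)_5: α=2, u≡1; β=-4, v≡2 (mod 5); (1|5)=+1, (2|5)=-1; sign (−1)^0·+1^-4·-1^2 = +1.
(a,b)_19: α=1, u≡3; β=1, v≡17 (mod 19); (3|19)=-1, (17|19)=+1; sign (−1)^1·-1^1·+1^1 = +1.
(a,b)_3: α=-5, u≡1; β=-3, v≡1 (mod 3); (1|3)=+1, (1|3)=+1; sign (−1)^1·+1^-3·+1^-5 = -1.
(a,b)_7: α=-2, u≡3; β=-2, v≡3 (mod 7); (3|7)=-1, (3|7)=-1; sign (−1)^0·-1^-2·-1^-2 = +1.
(-114, -72447 / ℚ) ramifies at {3, ∞}: a division algebra.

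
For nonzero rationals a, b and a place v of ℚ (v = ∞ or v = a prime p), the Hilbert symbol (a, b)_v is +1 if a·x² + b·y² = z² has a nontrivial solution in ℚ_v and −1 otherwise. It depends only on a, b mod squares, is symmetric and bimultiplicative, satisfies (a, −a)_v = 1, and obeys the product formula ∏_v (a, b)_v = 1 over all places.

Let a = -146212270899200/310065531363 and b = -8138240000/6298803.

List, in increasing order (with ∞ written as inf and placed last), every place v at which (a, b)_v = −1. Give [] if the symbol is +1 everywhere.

[2, 3, 11, inf]

Mod squares: a ≡ -1914, b ≡ -33. Check v ∈ {∞, 2, 3, 5, 7, 11, 17, 23, 29}.
v=29: a=29^1·(≡3), b=29^0·(≡24) mod 29; (3|29)=-1, (24|29)=+1; (−1)^{1·0·14}·(-1)^0·(+1)^1 = +1.
v=3: a=3^-17·(≡1), b=3^-5·(≡1) mod 3; (1|3)=+1, (1|3)=+1; (−1)^{-17·-5·1}·(+1)^-5·(+1)^-17 = -1.
v=23: a=23^0·(≡4), b=23^-2·(≡9) mod 23; (4|23)=+1, (9|23)=+1; (−1)^{0·-2·11}·(+1)^-2·(+1)^0 = +1.
v=7: a=7^-4·(≡1), b=7^-2·(≡2) mod 7; (1|7)=+1, (2|7)=+1; (−1)^{-4·-2·3}·(+1)^-2·(+1)^-4 = +1.
v=∞: -1914 < 0 and -33 < 0  ⇒  (a,b)_∞ = -1.
v=5: a=5^2·(≡4), b=5^4·(≡2) mod 5; (4|5)=+1, (2|5)=-1; (−1)^{2·4·2}·(+1)^4·(-1)^2 = +1.
v=2: v_2(a)=19, v_2(b)=12; units ≡ 3, 7 (mod 8); ε·ε+αω+βω = 1·1+19·0+12·1 ≡ 1  ⇒  (a,b)_2 = -1.
v=17: a=17^2·(≡3), b=17^2·(≡9) mod 17; (3|17)=-1, (9|17)=+1; (−1)^{2·2·8}·(-1)^2·(+1)^2 = +1.
v=11: a=11^3·(≡8), b=11^1·(≡7) mod 11; (8|11)=-1, (7|11)=-1; (−1)^{3·1·5}·(-1)^1·(-1)^3 = -1.
|Ram(-1914, -33)| = 4, even; anisotropic at {2, 3, 11, ∞}.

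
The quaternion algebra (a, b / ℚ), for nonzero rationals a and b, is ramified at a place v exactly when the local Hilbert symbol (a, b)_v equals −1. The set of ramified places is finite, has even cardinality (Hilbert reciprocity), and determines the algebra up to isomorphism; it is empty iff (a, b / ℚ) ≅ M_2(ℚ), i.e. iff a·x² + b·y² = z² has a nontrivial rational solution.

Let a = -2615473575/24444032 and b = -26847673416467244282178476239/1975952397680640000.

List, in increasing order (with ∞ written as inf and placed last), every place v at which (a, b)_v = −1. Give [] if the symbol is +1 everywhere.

[2, 3, 7, 11, 13, inf]

(a, b) ≡ (-814, -343434) mod (ℚ^×)²; places V = {2, 3, 5, 7, 11, 13, 17, 19, 23, 29, 37, 41, ∞}.
(a,b)_17: α=0, u≡1; β=1, v≡14 (mod 17); (1|17)=+1, (14|17)=-1; sign (−1)^0·+1^1·-1^0 = +1.
(a,b)_29: α=0, u≡26; β=2, v≡25 (mod 29); (26|29)=-1, (25|29)=+1; sign (−1)^0·-1^2·+1^0 = +1.
(a,b)_23: α=-2, u≡14; β=0, v≡9 (mod 23); (14|23)=-1, (9|23)=+1; sign (−1)^0·-1^0·+1^-2 = +1.
(a,b)_19: α=-2, u≡14; β=0, v≡13 (mod 19); (14|19)=-1, (13|19)=-1; sign (−1)^0·-1^0·-1^-2 = +1.
(a,b)_13: α=4, u≡5; β=7, v≡2 (mod 13); (5|13)=-1, (2|13)=-1; sign (−1)^0·-1^7·-1^4 = -1.
(a,b)_7: α=0, u≡5; β=9, v≡2 (mod 7); (5|7)=-1, (2|7)=+1; sign (−1)^0·-1^9·+1^0 = -1.
(a,b)_∞: sgn(-814)=−, sgn(-343434)=−, so -1.
(a,b)_37: α=1, u≡13; β=3, v≡15 (mod 37); (13|37)=-1, (15|37)=-1; sign (−1)^0·-1^3·-1^1 = +1.
(a,b)_2: α=-7, β=-17; u≡1, v≡3 (mod 8); ε(u)ε(v)=0·1, αω(v)=-7·1, βω(u)=-17·0; sum ≡ 1  ⇒  -1.
(a,b)_3: α=2, u≡2; β=-15, v≡2 (mod 3); (2|3)=-1, (2|3)=-1; sign (−1)^0·-1^-15·-1^2 = -1.
(a,b)_41: α=0, u≡35; β=-2, v≡31 (mod 41); (35|41)=-1, (31|41)=+1; sign (−1)^0·-1^-2·+1^0 = +1.
(a,b)_11: α=1, u≡4; β=4, v≡10 (mod 11); (4|11)=+1, (10|11)=-1; sign (−1)^0·+1^4·-1^1 = -1.
(a,b)_5: α=2, u≡1; β=-4, v≡4 (mod 5); (1|5)=+1, (4|5)=+1; sign (−1)^0·+1^-4·+1^2 = +1.
|Ram(-814, -343434)| = 6, even; anisotropic at {2, 3, 7, 11, 13, ∞}.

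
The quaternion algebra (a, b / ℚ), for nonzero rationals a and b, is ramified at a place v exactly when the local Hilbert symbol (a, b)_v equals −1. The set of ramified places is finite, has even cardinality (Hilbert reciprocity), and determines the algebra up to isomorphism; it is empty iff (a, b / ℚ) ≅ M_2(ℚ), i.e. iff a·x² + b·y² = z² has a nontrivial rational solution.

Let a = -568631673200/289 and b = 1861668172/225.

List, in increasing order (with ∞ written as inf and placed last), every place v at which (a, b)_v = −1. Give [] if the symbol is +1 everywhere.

[37, 43]

Mod squares: a ≡ -1038407, b ≡ 1147. Check v ∈ {∞, 2, 3, 5, 7, 13, 17, 19, 31, 37, 41, 43}.
v=37: a=37^2·(≡35), b=37^1·(≡6) mod 37; (35|37)=-1, (6|37)=-1; (−1)^{2·1·18}·(-1)^1·(-1)^2 = -1.
v=43: a=43^1·(≡25), b=43^0·(≡20) mod 43; (25|43)=+1, (20|43)=-1; (−1)^{1·0·21}·(+1)^0·(-1)^1 = -1.
v=∞: -1038407 < 0 and 1147 > 0  ⇒  (a,b)_∞ = +1.
v=31: a=31^1·(≡10), b=31^1·(≡30) mod 31; (10|31)=+1, (30|31)=-1; (−1)^{1·1·15}·(+1)^1·(-1)^1 = +1.
v=2: v_2(a)=4, v_2(b)=2; units ≡ 1, 3 (mod 8); ε·ε+αω+βω = 0·1+4·1+2·0 ≡ 0  ⇒  (a,b)_2 = +1.
v=3: a=3^0·(≡1), b=3^-2·(≡1) mod 3; (1|3)=+1, (1|3)=+1; (−1)^{0·-2·1}·(+1)^-2·(+1)^0 = +1.
v=17: a=17^-2·(≡1), b=17^0·(≡2) mod 17; (1|17)=+1, (2|17)=+1; (−1)^{-2·0·8}·(+1)^0·(+1)^-2 = +1.
v=41: a=41^1·(≡22), b=41^0·(≡18) mod 41; (22|41)=-1, (18|41)=+1; (−1)^{1·0·20}·(-1)^0·(+1)^1 = +1.
v=19: a=19^1·(≡12), b=19^0·(≡4) mod 19; (12|19)=-1, (4|19)=+1; (−1)^{1·0·9}·(-1)^0·(+1)^1 = +1.
v=13: a=13^0·(≡11), b=13^2·(≡1) mod 13; (11|13)=-1, (1|13)=+1; (−1)^{0·2·6}·(-1)^2·(+1)^0 = +1.
v=5: a=5^2·(≡3), b=5^-2·(≡3) mod 5; (3|5)=-1, (3|5)=-1; (−1)^{2·-2·2}·(-1)^-2·(-1)^2 = +1.
v=7: a=7^0·(≡2), b=7^4·(≡3) mod 7; (2|7)=+1, (3|7)=-1; (−1)^{0·4·3}·(+1)^4·(-1)^0 = +1.
|Ram(-1038407, 1147)| = 2, even; anisotropic at {37, 43}.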